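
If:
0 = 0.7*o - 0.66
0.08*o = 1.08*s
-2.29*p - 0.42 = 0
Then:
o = 0.94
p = -0.18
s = 0.07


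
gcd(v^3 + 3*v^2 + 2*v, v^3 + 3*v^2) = v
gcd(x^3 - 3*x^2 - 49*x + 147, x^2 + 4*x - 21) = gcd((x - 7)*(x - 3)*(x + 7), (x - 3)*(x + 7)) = x^2 + 4*x - 21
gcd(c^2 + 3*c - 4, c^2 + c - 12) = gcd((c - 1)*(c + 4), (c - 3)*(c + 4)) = c + 4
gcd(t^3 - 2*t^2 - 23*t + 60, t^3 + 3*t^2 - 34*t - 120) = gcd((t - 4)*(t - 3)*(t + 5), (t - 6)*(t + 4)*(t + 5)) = t + 5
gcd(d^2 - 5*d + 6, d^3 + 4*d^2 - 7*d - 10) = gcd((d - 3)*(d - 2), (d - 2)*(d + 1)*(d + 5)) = d - 2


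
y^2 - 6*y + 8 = (y - 4)*(y - 2)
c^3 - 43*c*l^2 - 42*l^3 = (c - 7*l)*(c + l)*(c + 6*l)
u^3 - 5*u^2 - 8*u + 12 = (u - 6)*(u - 1)*(u + 2)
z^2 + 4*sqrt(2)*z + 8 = (z + 2*sqrt(2))^2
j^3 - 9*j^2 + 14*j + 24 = (j - 6)*(j - 4)*(j + 1)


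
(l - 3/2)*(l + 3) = l^2 + 3*l/2 - 9/2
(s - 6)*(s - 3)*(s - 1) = s^3 - 10*s^2 + 27*s - 18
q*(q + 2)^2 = q^3 + 4*q^2 + 4*q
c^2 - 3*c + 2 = (c - 2)*(c - 1)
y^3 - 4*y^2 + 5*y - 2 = (y - 2)*(y - 1)^2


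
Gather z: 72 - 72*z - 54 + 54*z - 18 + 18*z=0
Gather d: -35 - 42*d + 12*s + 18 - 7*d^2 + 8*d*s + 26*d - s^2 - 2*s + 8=-7*d^2 + d*(8*s - 16) - s^2 + 10*s - 9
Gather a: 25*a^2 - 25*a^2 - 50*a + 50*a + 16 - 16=0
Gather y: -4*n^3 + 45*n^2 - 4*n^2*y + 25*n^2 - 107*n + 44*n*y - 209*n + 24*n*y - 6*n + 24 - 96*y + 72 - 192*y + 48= -4*n^3 + 70*n^2 - 322*n + y*(-4*n^2 + 68*n - 288) + 144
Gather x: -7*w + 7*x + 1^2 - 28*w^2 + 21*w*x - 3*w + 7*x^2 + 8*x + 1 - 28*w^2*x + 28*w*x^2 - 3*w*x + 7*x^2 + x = -28*w^2 - 10*w + x^2*(28*w + 14) + x*(-28*w^2 + 18*w + 16) + 2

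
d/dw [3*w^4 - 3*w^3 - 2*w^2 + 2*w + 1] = 12*w^3 - 9*w^2 - 4*w + 2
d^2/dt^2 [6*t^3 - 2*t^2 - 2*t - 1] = 36*t - 4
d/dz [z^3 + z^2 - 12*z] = 3*z^2 + 2*z - 12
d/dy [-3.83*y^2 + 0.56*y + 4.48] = 0.56 - 7.66*y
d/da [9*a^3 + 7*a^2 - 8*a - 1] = 27*a^2 + 14*a - 8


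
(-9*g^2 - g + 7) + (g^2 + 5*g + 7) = -8*g^2 + 4*g + 14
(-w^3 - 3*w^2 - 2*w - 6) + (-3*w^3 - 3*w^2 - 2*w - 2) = -4*w^3 - 6*w^2 - 4*w - 8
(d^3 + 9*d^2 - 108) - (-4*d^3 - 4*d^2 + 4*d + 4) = 5*d^3 + 13*d^2 - 4*d - 112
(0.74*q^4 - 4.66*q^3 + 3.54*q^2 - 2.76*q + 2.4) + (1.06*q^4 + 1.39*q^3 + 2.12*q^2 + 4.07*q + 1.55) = 1.8*q^4 - 3.27*q^3 + 5.66*q^2 + 1.31*q + 3.95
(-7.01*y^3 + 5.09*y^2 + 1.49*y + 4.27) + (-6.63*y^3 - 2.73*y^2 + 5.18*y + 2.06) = -13.64*y^3 + 2.36*y^2 + 6.67*y + 6.33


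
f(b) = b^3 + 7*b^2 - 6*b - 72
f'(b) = 3*b^2 + 14*b - 6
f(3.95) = 75.15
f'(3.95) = 96.11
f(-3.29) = -12.10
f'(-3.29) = -19.59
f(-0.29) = -69.70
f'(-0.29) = -9.81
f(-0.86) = -62.30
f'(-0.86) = -15.82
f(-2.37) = -31.77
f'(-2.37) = -22.33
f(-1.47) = -51.23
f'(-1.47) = -20.10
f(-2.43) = -30.43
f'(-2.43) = -22.31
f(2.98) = -1.25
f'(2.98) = 62.36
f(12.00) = 2592.00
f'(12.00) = 594.00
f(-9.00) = -180.00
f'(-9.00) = 111.00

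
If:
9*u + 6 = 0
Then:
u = -2/3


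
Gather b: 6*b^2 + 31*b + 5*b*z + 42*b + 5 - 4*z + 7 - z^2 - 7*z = 6*b^2 + b*(5*z + 73) - z^2 - 11*z + 12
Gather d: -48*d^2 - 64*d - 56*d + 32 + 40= -48*d^2 - 120*d + 72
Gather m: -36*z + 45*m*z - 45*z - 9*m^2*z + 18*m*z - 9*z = -9*m^2*z + 63*m*z - 90*z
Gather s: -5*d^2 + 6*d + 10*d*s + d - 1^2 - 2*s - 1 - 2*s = -5*d^2 + 7*d + s*(10*d - 4) - 2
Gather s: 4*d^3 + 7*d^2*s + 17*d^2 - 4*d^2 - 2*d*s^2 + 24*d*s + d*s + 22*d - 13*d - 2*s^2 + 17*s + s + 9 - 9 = 4*d^3 + 13*d^2 + 9*d + s^2*(-2*d - 2) + s*(7*d^2 + 25*d + 18)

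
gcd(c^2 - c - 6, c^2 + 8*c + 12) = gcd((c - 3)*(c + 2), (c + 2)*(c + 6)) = c + 2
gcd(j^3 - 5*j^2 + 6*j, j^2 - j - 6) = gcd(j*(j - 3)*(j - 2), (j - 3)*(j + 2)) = j - 3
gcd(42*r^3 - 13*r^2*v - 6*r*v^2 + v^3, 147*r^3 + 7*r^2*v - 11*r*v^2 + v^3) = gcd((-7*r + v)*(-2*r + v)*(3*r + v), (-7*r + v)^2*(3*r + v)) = 21*r^2 + 4*r*v - v^2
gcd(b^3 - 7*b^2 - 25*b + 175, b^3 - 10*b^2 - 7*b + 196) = b - 7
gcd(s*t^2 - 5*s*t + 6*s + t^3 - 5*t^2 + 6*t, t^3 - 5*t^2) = 1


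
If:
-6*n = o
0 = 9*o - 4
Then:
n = -2/27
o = 4/9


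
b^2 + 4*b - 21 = (b - 3)*(b + 7)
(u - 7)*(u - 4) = u^2 - 11*u + 28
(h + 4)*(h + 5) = h^2 + 9*h + 20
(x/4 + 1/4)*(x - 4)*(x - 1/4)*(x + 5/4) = x^4/4 - x^3/2 - 117*x^2/64 - 49*x/64 + 5/16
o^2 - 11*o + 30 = (o - 6)*(o - 5)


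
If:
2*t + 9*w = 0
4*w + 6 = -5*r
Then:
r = -4*w/5 - 6/5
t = -9*w/2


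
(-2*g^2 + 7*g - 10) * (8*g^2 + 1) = -16*g^4 + 56*g^3 - 82*g^2 + 7*g - 10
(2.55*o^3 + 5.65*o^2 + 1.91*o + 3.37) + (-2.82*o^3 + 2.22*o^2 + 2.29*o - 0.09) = -0.27*o^3 + 7.87*o^2 + 4.2*o + 3.28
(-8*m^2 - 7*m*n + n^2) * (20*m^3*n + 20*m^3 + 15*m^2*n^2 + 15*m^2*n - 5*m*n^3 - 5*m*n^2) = -160*m^5*n - 160*m^5 - 260*m^4*n^2 - 260*m^4*n - 45*m^3*n^3 - 45*m^3*n^2 + 50*m^2*n^4 + 50*m^2*n^3 - 5*m*n^5 - 5*m*n^4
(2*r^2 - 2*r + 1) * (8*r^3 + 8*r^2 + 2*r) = 16*r^5 - 4*r^3 + 4*r^2 + 2*r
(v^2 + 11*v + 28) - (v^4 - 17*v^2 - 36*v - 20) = -v^4 + 18*v^2 + 47*v + 48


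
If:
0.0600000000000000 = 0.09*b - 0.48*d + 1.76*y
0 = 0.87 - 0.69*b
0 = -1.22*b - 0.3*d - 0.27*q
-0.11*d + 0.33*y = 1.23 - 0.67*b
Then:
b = 1.26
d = -19.76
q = 16.26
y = -5.42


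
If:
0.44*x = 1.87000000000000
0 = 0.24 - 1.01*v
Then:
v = 0.24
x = 4.25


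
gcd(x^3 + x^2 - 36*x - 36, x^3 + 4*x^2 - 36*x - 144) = x^2 - 36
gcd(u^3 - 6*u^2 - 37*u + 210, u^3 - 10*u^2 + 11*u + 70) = u^2 - 12*u + 35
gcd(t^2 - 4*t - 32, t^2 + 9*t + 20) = t + 4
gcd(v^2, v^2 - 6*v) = v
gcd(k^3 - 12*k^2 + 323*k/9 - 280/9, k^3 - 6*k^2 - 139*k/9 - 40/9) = k - 8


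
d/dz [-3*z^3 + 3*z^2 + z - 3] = -9*z^2 + 6*z + 1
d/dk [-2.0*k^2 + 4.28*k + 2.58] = 4.28 - 4.0*k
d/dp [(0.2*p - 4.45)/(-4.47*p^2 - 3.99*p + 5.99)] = (0.894*p^2 - 39.783*p - 16.5575)/(19.9809*p^4 + 35.6706*p^3 - 37.6305*p^2 - 47.8002*p + 35.8801)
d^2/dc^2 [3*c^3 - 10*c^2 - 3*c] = 18*c - 20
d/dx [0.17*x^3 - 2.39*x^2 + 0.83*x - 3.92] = 0.51*x^2 - 4.78*x + 0.83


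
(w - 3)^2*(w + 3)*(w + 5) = w^4 + 2*w^3 - 24*w^2 - 18*w + 135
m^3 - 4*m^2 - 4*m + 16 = (m - 4)*(m - 2)*(m + 2)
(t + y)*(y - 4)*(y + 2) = t*y^2 - 2*t*y - 8*t + y^3 - 2*y^2 - 8*y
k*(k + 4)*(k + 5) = k^3 + 9*k^2 + 20*k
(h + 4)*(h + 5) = h^2 + 9*h + 20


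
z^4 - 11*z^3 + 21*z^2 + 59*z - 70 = (z - 7)*(z - 5)*(z - 1)*(z + 2)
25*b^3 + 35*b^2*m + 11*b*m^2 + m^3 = (b + m)*(5*b + m)^2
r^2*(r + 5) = r^3 + 5*r^2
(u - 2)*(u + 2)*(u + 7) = u^3 + 7*u^2 - 4*u - 28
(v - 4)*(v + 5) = v^2 + v - 20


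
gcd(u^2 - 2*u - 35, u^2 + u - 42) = 1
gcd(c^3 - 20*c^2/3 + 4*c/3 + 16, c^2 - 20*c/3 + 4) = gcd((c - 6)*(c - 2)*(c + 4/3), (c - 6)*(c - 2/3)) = c - 6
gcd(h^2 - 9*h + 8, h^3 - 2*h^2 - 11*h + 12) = h - 1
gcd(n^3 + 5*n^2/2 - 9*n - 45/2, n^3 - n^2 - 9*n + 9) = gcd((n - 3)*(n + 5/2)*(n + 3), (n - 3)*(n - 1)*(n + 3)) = n^2 - 9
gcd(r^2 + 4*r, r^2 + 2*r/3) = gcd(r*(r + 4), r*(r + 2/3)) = r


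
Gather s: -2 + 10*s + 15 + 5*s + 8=15*s + 21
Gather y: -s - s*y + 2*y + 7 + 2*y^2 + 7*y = -s + 2*y^2 + y*(9 - s) + 7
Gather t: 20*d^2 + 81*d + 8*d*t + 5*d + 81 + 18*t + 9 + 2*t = 20*d^2 + 86*d + t*(8*d + 20) + 90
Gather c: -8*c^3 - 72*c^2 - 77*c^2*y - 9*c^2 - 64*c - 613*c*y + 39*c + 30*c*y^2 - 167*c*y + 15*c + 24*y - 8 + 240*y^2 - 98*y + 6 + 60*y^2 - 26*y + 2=-8*c^3 + c^2*(-77*y - 81) + c*(30*y^2 - 780*y - 10) + 300*y^2 - 100*y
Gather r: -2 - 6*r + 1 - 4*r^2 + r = -4*r^2 - 5*r - 1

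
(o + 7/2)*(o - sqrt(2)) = o^2 - sqrt(2)*o + 7*o/2 - 7*sqrt(2)/2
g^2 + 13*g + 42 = (g + 6)*(g + 7)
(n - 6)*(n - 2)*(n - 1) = n^3 - 9*n^2 + 20*n - 12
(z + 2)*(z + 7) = z^2 + 9*z + 14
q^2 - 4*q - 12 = (q - 6)*(q + 2)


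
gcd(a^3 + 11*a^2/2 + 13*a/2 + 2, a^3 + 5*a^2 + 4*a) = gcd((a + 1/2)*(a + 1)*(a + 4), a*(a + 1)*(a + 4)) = a^2 + 5*a + 4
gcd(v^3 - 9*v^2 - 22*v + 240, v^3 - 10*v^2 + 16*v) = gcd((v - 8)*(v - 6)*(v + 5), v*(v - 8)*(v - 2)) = v - 8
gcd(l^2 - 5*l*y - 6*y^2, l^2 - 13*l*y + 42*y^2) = -l + 6*y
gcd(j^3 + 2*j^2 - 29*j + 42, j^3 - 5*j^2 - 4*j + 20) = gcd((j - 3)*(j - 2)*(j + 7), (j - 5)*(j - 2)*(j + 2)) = j - 2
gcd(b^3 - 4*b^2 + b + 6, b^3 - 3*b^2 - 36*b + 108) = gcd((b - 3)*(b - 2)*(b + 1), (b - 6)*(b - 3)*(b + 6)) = b - 3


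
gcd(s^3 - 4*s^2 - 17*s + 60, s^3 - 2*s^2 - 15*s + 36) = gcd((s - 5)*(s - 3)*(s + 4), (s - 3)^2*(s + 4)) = s^2 + s - 12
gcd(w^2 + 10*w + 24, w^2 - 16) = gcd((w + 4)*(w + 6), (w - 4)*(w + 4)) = w + 4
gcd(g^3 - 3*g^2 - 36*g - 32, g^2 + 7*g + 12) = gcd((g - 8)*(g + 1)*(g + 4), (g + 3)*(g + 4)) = g + 4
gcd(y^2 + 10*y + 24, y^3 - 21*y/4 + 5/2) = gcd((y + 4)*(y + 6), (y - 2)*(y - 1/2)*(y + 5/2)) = 1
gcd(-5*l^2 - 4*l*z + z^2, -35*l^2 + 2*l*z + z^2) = -5*l + z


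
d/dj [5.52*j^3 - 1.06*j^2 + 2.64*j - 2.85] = 16.56*j^2 - 2.12*j + 2.64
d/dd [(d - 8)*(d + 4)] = 2*d - 4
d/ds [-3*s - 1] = -3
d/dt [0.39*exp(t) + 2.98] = 0.39*exp(t)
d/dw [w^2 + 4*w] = 2*w + 4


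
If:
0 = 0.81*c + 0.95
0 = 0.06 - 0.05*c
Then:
No Solution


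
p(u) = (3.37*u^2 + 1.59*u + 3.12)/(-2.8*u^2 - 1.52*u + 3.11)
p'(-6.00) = -0.03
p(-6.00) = -1.30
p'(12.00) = 0.00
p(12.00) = -1.21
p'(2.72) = 0.23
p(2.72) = -1.49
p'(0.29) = 3.51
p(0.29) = 1.59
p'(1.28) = 4.93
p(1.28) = -3.12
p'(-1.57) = -26.48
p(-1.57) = -6.35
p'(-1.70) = -10.01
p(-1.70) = -4.24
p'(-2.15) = -1.76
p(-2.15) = -2.33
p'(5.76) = 0.02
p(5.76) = -1.26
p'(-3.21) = -0.28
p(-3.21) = -1.57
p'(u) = (5.6*u + 1.52)*(3.37*u^2 + 1.59*u + 3.12)/(-2.8*u^2 - 1.52*u + 3.11)^2 + (6.74*u + 1.59)/(-2.8*u^2 - 1.52*u + 3.11)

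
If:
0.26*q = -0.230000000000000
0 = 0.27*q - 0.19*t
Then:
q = -0.88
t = -1.26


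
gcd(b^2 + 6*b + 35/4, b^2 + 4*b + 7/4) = b + 7/2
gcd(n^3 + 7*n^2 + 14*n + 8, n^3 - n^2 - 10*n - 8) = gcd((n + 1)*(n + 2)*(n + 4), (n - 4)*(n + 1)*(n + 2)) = n^2 + 3*n + 2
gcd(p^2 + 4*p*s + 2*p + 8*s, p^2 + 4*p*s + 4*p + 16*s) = p + 4*s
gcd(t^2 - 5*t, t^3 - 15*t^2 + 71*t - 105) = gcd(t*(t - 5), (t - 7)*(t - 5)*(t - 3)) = t - 5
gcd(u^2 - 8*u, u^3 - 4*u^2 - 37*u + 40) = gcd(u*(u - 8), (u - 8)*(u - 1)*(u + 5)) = u - 8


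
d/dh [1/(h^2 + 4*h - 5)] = 2*(-h - 2)/(h^2 + 4*h - 5)^2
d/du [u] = 1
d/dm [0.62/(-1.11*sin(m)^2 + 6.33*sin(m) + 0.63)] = (1.3764*sin(m) - 3.9246)*cos(m)/(-1.11*sin(m)^2 + 6.33*sin(m) + 0.63)^2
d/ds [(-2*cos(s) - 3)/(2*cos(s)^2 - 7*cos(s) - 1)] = (-4*cos(s)^2 - 12*cos(s) + 19)*sin(s)/(7*cos(s) - cos(2*s))^2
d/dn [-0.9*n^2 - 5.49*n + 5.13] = -1.8*n - 5.49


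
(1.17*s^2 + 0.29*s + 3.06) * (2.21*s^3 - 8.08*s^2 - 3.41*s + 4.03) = 2.5857*s^5 - 8.8127*s^4 + 0.4297*s^3 - 20.9986*s^2 - 9.2659*s + 12.3318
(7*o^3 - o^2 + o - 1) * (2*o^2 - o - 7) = 14*o^5 - 9*o^4 - 46*o^3 + 4*o^2 - 6*o + 7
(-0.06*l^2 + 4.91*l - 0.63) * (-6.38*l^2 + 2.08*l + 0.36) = 0.3828*l^4 - 31.4506*l^3 + 14.2106*l^2 + 0.4572*l - 0.2268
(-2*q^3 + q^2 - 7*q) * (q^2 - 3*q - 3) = -2*q^5 + 7*q^4 - 4*q^3 + 18*q^2 + 21*q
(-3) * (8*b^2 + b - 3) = -24*b^2 - 3*b + 9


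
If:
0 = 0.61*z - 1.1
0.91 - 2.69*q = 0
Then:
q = 0.34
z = 1.80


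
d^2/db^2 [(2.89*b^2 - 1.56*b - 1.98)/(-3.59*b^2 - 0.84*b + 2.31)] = (57.64104*b^3 + 9.31174199999998*b^2 + 113.446872*b + 10.84545)/(46.268279*b^6 + 32.478012*b^5 - 81.715221*b^4 - 41.203512*b^3 + 52.579989*b^2 + 13.446972*b - 12.326391)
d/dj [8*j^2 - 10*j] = 16*j - 10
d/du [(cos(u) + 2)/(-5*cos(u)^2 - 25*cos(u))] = -(sin(u) + 10*sin(u)/cos(u)^2 + 4*tan(u))/(5*(cos(u) + 5)^2)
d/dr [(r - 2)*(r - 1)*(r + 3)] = 3*r^2 - 7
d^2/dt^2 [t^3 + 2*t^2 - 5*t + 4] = 6*t + 4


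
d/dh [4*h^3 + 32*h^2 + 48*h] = 12*h^2 + 64*h + 48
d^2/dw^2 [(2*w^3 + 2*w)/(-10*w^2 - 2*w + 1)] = 4*(-114*w^3 + 6*w^2 - 33*w - 2)/(1000*w^6 + 600*w^5 - 180*w^4 - 112*w^3 + 18*w^2 + 6*w - 1)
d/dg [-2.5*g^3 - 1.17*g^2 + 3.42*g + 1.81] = -7.5*g^2 - 2.34*g + 3.42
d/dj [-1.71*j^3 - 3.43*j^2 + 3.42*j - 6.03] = -5.13*j^2 - 6.86*j + 3.42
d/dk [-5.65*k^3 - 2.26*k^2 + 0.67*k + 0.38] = -16.95*k^2 - 4.52*k + 0.67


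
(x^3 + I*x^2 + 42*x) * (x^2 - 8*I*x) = x^5 - 7*I*x^4 + 50*x^3 - 336*I*x^2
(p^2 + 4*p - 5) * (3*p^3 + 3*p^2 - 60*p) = 3*p^5 + 15*p^4 - 63*p^3 - 255*p^2 + 300*p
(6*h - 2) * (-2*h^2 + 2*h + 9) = -12*h^3 + 16*h^2 + 50*h - 18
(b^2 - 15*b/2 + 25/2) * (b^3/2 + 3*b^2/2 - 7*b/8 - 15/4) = b^5/2 - 9*b^4/4 - 47*b^3/8 + 345*b^2/16 + 275*b/16 - 375/8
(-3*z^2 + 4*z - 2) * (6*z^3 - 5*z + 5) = -18*z^5 + 24*z^4 + 3*z^3 - 35*z^2 + 30*z - 10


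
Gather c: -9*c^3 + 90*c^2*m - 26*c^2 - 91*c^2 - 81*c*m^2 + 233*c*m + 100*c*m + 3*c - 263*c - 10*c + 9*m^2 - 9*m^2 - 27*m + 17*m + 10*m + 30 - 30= -9*c^3 + c^2*(90*m - 117) + c*(-81*m^2 + 333*m - 270)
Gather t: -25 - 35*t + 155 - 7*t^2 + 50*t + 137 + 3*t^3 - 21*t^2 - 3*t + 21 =3*t^3 - 28*t^2 + 12*t + 288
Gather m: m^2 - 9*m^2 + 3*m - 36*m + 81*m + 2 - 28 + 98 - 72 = -8*m^2 + 48*m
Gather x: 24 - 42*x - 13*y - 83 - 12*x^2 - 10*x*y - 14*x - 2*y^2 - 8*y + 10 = -12*x^2 + x*(-10*y - 56) - 2*y^2 - 21*y - 49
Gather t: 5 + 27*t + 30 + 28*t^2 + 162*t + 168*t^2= 196*t^2 + 189*t + 35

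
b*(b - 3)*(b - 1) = b^3 - 4*b^2 + 3*b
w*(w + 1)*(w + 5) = w^3 + 6*w^2 + 5*w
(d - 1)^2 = d^2 - 2*d + 1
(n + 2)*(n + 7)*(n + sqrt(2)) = n^3 + sqrt(2)*n^2 + 9*n^2 + 9*sqrt(2)*n + 14*n + 14*sqrt(2)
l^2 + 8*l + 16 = (l + 4)^2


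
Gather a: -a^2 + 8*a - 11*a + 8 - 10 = -a^2 - 3*a - 2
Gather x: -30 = -30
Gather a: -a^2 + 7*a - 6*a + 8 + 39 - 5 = -a^2 + a + 42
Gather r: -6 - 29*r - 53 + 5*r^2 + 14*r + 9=5*r^2 - 15*r - 50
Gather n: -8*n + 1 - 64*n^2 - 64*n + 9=-64*n^2 - 72*n + 10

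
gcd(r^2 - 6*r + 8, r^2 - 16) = r - 4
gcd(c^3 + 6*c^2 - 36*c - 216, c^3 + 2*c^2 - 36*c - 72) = c^2 - 36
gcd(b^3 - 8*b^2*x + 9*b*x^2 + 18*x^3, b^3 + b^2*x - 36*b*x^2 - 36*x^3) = -b^2 + 5*b*x + 6*x^2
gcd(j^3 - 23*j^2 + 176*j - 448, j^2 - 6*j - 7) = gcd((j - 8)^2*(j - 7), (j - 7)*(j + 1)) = j - 7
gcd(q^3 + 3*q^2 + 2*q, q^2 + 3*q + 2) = q^2 + 3*q + 2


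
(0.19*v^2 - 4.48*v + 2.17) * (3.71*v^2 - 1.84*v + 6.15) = 0.7049*v^4 - 16.9704*v^3 + 17.4624*v^2 - 31.5448*v + 13.3455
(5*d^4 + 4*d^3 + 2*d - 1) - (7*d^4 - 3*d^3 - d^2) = -2*d^4 + 7*d^3 + d^2 + 2*d - 1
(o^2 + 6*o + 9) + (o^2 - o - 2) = 2*o^2 + 5*o + 7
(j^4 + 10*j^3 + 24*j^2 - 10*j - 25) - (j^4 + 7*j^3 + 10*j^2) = 3*j^3 + 14*j^2 - 10*j - 25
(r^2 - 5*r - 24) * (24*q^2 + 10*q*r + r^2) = 24*q^2*r^2 - 120*q^2*r - 576*q^2 + 10*q*r^3 - 50*q*r^2 - 240*q*r + r^4 - 5*r^3 - 24*r^2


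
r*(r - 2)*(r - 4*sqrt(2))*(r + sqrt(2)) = r^4 - 3*sqrt(2)*r^3 - 2*r^3 - 8*r^2 + 6*sqrt(2)*r^2 + 16*r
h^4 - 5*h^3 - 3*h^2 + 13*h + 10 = (h - 5)*(h - 2)*(h + 1)^2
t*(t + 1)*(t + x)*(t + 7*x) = t^4 + 8*t^3*x + t^3 + 7*t^2*x^2 + 8*t^2*x + 7*t*x^2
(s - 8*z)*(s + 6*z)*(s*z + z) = s^3*z - 2*s^2*z^2 + s^2*z - 48*s*z^3 - 2*s*z^2 - 48*z^3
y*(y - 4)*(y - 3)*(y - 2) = y^4 - 9*y^3 + 26*y^2 - 24*y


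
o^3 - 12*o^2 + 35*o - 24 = (o - 8)*(o - 3)*(o - 1)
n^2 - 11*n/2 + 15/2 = (n - 3)*(n - 5/2)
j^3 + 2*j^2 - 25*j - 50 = (j - 5)*(j + 2)*(j + 5)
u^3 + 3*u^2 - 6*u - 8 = (u - 2)*(u + 1)*(u + 4)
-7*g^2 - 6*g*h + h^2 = (-7*g + h)*(g + h)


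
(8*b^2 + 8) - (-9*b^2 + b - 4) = 17*b^2 - b + 12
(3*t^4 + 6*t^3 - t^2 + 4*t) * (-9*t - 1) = -27*t^5 - 57*t^4 + 3*t^3 - 35*t^2 - 4*t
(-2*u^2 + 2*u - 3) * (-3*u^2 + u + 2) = 6*u^4 - 8*u^3 + 7*u^2 + u - 6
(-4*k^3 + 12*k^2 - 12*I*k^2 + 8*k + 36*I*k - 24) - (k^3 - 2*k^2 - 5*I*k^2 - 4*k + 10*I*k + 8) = -5*k^3 + 14*k^2 - 7*I*k^2 + 12*k + 26*I*k - 32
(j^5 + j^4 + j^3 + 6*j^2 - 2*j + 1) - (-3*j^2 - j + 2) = j^5 + j^4 + j^3 + 9*j^2 - j - 1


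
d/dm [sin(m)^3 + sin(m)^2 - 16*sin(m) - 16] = (3*sin(m)^2 + 2*sin(m) - 16)*cos(m)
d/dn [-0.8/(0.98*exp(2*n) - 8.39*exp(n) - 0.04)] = (1.568*exp(n) - 6.712)*exp(n)/(-0.98*exp(2*n) + 8.39*exp(n) + 0.04)^2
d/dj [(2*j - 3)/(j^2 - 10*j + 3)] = 2*(-j^2 + 3*j - 12)/(j^4 - 20*j^3 + 106*j^2 - 60*j + 9)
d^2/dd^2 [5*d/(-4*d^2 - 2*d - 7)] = 20*(-2*d*(4*d + 1)^2 + (6*d + 1)*(4*d^2 + 2*d + 7))/(4*d^2 + 2*d + 7)^3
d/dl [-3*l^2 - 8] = -6*l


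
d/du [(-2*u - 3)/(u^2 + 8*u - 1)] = 2*(u^2 + 3*u + 13)/(u^4 + 16*u^3 + 62*u^2 - 16*u + 1)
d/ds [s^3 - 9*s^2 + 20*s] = 3*s^2 - 18*s + 20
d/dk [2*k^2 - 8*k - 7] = 4*k - 8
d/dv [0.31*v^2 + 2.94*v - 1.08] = 0.62*v + 2.94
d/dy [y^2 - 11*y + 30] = 2*y - 11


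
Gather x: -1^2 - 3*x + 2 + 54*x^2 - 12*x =54*x^2 - 15*x + 1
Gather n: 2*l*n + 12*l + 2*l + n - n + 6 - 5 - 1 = 2*l*n + 14*l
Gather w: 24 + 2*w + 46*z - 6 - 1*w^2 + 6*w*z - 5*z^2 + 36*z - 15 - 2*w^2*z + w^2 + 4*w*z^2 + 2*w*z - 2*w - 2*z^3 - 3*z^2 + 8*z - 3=-2*w^2*z + w*(4*z^2 + 8*z) - 2*z^3 - 8*z^2 + 90*z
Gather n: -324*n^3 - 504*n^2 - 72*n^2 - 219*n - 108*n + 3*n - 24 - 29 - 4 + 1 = -324*n^3 - 576*n^2 - 324*n - 56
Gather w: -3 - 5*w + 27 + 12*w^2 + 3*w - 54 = 12*w^2 - 2*w - 30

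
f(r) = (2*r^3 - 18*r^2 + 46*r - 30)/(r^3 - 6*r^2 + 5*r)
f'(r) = (-3*r^2 + 12*r - 5)*(2*r^3 - 18*r^2 + 46*r - 30)/(r^3 - 6*r^2 + 5*r)^2 + (6*r^2 - 36*r + 46)/(r^3 - 6*r^2 + 5*r) = 6/r^2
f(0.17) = -33.29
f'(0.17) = 207.61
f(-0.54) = 13.11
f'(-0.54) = 20.58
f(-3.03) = 3.98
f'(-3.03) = 0.65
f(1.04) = -3.77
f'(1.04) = 5.55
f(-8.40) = 2.71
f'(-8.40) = 0.09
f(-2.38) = 4.52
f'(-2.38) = 1.06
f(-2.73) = 4.20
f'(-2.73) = 0.81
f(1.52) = -1.95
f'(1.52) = 2.60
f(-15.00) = 2.40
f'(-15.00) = 0.03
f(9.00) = 1.33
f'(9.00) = 0.07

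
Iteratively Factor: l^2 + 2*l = (l)*(l + 2)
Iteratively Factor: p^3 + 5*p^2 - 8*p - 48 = (p - 3)*(p^2 + 8*p + 16) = (p - 3)*(p + 4)*(p + 4)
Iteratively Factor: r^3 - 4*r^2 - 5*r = (r)*(r^2 - 4*r - 5) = r*(r + 1)*(r - 5)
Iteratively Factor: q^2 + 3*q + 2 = (q + 1)*(q + 2)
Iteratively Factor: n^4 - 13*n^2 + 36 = (n + 2)*(n^3 - 2*n^2 - 9*n + 18) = (n - 2)*(n + 2)*(n^2 - 9) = (n - 3)*(n - 2)*(n + 2)*(n + 3)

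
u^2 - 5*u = u*(u - 5)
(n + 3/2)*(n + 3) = n^2 + 9*n/2 + 9/2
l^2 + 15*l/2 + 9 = (l + 3/2)*(l + 6)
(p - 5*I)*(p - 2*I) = p^2 - 7*I*p - 10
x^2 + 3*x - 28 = (x - 4)*(x + 7)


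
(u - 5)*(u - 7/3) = u^2 - 22*u/3 + 35/3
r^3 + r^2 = r^2*(r + 1)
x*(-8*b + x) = -8*b*x + x^2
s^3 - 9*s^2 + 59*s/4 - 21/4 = (s - 7)*(s - 3/2)*(s - 1/2)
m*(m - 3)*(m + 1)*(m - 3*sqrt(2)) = m^4 - 3*sqrt(2)*m^3 - 2*m^3 - 3*m^2 + 6*sqrt(2)*m^2 + 9*sqrt(2)*m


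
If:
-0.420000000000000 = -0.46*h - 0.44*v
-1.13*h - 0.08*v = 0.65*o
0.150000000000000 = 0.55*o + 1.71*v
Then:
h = 0.53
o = -0.97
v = 0.40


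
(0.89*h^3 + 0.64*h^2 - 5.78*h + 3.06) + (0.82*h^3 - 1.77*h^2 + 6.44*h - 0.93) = 1.71*h^3 - 1.13*h^2 + 0.66*h + 2.13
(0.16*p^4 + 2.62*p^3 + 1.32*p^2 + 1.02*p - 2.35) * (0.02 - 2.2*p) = -0.352*p^5 - 5.7608*p^4 - 2.8516*p^3 - 2.2176*p^2 + 5.1904*p - 0.047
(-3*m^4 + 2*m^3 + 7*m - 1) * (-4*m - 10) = 12*m^5 + 22*m^4 - 20*m^3 - 28*m^2 - 66*m + 10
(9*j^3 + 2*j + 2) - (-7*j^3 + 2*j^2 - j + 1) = 16*j^3 - 2*j^2 + 3*j + 1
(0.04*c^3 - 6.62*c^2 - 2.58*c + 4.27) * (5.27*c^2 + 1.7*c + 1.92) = 0.2108*c^5 - 34.8194*c^4 - 24.7738*c^3 + 5.4065*c^2 + 2.3054*c + 8.1984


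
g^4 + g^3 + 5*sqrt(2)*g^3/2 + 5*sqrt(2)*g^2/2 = g^2*(g + 1)*(g + 5*sqrt(2)/2)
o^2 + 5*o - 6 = (o - 1)*(o + 6)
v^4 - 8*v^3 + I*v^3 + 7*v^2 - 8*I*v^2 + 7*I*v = v*(v - 7)*(v - 1)*(v + I)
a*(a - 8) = a^2 - 8*a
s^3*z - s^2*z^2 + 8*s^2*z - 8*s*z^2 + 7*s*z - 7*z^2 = (s + 7)*(s - z)*(s*z + z)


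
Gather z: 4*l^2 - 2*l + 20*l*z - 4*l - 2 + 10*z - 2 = 4*l^2 - 6*l + z*(20*l + 10) - 4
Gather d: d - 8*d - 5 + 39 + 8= 42 - 7*d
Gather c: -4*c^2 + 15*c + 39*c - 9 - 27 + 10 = -4*c^2 + 54*c - 26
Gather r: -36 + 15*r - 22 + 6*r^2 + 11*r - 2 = 6*r^2 + 26*r - 60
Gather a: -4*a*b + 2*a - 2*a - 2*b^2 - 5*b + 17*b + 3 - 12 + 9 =-4*a*b - 2*b^2 + 12*b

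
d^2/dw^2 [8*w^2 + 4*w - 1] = 16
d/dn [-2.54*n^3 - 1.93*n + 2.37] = -7.62*n^2 - 1.93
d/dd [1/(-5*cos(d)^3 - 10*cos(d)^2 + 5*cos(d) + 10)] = (-3*cos(d)^2 - 4*cos(d) + 1)/(5*(cos(d) + 2)^2*sin(d)^3)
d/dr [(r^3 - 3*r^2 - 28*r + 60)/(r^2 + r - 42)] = (r^2 + 14*r + 31)/(r^2 + 14*r + 49)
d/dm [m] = 1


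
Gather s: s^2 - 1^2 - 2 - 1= s^2 - 4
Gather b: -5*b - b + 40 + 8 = 48 - 6*b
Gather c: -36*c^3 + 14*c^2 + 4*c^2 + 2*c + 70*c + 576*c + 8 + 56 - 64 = -36*c^3 + 18*c^2 + 648*c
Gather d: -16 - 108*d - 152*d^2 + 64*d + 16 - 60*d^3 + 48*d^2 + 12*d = -60*d^3 - 104*d^2 - 32*d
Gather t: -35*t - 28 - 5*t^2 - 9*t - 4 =-5*t^2 - 44*t - 32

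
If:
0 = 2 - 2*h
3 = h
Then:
No Solution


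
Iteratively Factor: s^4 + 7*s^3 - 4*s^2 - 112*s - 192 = (s + 3)*(s^3 + 4*s^2 - 16*s - 64) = (s + 3)*(s + 4)*(s^2 - 16) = (s + 3)*(s + 4)^2*(s - 4)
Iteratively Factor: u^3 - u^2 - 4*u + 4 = (u + 2)*(u^2 - 3*u + 2) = (u - 2)*(u + 2)*(u - 1)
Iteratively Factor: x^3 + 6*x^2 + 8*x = (x + 4)*(x^2 + 2*x) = x*(x + 4)*(x + 2)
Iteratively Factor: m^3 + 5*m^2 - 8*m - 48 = (m - 3)*(m^2 + 8*m + 16) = (m - 3)*(m + 4)*(m + 4)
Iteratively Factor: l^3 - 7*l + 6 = (l + 3)*(l^2 - 3*l + 2) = (l - 1)*(l + 3)*(l - 2)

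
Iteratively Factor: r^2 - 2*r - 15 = (r + 3)*(r - 5)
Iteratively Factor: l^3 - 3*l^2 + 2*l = (l)*(l^2 - 3*l + 2) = l*(l - 2)*(l - 1)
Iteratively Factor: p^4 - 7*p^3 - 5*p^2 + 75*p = (p + 3)*(p^3 - 10*p^2 + 25*p) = (p - 5)*(p + 3)*(p^2 - 5*p) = (p - 5)^2*(p + 3)*(p)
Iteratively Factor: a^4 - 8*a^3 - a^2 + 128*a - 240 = (a - 5)*(a^3 - 3*a^2 - 16*a + 48) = (a - 5)*(a - 3)*(a^2 - 16) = (a - 5)*(a - 3)*(a + 4)*(a - 4)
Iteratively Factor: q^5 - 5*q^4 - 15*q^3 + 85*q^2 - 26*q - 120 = (q + 1)*(q^4 - 6*q^3 - 9*q^2 + 94*q - 120) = (q - 3)*(q + 1)*(q^3 - 3*q^2 - 18*q + 40) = (q - 3)*(q + 1)*(q + 4)*(q^2 - 7*q + 10) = (q - 5)*(q - 3)*(q + 1)*(q + 4)*(q - 2)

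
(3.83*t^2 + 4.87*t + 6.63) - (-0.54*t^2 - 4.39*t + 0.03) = 4.37*t^2 + 9.26*t + 6.6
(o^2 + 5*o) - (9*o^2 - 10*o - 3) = -8*o^2 + 15*o + 3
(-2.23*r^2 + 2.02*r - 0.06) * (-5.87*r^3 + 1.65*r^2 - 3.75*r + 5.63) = 13.0901*r^5 - 15.5369*r^4 + 12.0477*r^3 - 20.2289*r^2 + 11.5976*r - 0.3378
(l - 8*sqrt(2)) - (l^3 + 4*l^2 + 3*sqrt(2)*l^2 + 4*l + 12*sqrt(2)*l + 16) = -l^3 - 3*sqrt(2)*l^2 - 4*l^2 - 12*sqrt(2)*l - 3*l - 16 - 8*sqrt(2)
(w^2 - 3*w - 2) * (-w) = -w^3 + 3*w^2 + 2*w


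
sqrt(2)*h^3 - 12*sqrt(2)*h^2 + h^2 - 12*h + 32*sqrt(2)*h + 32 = (h - 8)*(h - 4)*(sqrt(2)*h + 1)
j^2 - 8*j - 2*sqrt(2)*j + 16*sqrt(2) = (j - 8)*(j - 2*sqrt(2))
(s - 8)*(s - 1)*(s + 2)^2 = s^4 - 5*s^3 - 24*s^2 - 4*s + 32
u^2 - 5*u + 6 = (u - 3)*(u - 2)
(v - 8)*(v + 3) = v^2 - 5*v - 24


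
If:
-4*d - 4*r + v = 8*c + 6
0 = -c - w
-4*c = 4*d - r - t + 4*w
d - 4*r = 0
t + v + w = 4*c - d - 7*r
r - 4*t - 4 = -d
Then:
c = -146/165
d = -16/55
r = -4/55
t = -12/11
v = -38/15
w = 146/165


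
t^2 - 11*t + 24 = (t - 8)*(t - 3)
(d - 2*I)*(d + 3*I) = d^2 + I*d + 6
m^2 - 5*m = m*(m - 5)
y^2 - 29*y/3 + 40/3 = (y - 8)*(y - 5/3)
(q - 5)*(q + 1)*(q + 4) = q^3 - 21*q - 20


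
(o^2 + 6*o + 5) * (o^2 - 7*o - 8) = o^4 - o^3 - 45*o^2 - 83*o - 40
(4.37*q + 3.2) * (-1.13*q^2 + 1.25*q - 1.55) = -4.9381*q^3 + 1.8465*q^2 - 2.7735*q - 4.96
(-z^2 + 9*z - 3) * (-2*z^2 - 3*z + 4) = 2*z^4 - 15*z^3 - 25*z^2 + 45*z - 12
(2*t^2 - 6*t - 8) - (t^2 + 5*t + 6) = t^2 - 11*t - 14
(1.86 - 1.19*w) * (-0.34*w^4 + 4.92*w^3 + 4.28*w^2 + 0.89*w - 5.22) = 0.4046*w^5 - 6.4872*w^4 + 4.058*w^3 + 6.9017*w^2 + 7.8672*w - 9.7092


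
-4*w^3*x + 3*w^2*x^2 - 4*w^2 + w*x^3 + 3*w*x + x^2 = (-w + x)*(4*w + x)*(w*x + 1)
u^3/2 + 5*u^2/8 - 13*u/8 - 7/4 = (u/2 + 1/2)*(u - 7/4)*(u + 2)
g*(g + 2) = g^2 + 2*g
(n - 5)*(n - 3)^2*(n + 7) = n^4 - 4*n^3 - 38*n^2 + 228*n - 315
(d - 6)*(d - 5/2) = d^2 - 17*d/2 + 15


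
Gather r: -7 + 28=21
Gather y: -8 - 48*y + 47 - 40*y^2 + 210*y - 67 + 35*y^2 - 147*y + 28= -5*y^2 + 15*y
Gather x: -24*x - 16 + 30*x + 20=6*x + 4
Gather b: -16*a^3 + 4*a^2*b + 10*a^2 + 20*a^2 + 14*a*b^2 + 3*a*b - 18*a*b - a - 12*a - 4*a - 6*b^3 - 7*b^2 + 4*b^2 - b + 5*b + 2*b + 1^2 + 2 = -16*a^3 + 30*a^2 - 17*a - 6*b^3 + b^2*(14*a - 3) + b*(4*a^2 - 15*a + 6) + 3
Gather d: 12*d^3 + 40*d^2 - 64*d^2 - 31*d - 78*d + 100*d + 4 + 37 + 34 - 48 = 12*d^3 - 24*d^2 - 9*d + 27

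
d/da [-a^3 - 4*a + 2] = -3*a^2 - 4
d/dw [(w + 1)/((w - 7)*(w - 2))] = (-w^2 - 2*w + 23)/(w^4 - 18*w^3 + 109*w^2 - 252*w + 196)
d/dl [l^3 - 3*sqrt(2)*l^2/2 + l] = 3*l^2 - 3*sqrt(2)*l + 1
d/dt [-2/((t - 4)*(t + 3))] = 2*(2*t - 1)/((t - 4)^2*(t + 3)^2)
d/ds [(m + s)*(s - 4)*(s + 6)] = 2*m*s + 2*m + 3*s^2 + 4*s - 24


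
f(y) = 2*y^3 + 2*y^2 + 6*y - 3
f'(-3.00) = 48.00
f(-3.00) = -57.00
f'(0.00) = 6.00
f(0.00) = -3.00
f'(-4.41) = 105.05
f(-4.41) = -162.10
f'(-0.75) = 6.38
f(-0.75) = -7.22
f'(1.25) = 20.38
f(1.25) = 11.53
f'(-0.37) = 5.34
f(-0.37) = -5.05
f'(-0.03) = 5.89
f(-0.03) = -3.18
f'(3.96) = 115.93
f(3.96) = 176.32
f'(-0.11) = 5.63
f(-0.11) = -3.64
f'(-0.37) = 5.34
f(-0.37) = -5.05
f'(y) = 6*y^2 + 4*y + 6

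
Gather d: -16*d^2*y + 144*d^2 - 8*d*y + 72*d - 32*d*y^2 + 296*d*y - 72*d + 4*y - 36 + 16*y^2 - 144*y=d^2*(144 - 16*y) + d*(-32*y^2 + 288*y) + 16*y^2 - 140*y - 36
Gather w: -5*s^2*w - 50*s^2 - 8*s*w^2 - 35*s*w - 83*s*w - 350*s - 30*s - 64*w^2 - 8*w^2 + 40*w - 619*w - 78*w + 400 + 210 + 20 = -50*s^2 - 380*s + w^2*(-8*s - 72) + w*(-5*s^2 - 118*s - 657) + 630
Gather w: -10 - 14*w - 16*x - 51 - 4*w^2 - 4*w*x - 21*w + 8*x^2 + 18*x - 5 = -4*w^2 + w*(-4*x - 35) + 8*x^2 + 2*x - 66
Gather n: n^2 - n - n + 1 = n^2 - 2*n + 1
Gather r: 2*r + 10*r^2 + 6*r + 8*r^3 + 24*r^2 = 8*r^3 + 34*r^2 + 8*r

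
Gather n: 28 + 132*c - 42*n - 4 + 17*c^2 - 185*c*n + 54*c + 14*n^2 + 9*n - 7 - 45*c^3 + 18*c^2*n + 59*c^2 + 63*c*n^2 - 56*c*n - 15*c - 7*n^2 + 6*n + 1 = -45*c^3 + 76*c^2 + 171*c + n^2*(63*c + 7) + n*(18*c^2 - 241*c - 27) + 18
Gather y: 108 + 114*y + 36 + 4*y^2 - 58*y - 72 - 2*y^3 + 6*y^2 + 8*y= -2*y^3 + 10*y^2 + 64*y + 72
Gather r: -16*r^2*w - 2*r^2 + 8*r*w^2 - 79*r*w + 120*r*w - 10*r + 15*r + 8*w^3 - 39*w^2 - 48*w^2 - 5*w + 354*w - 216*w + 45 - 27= r^2*(-16*w - 2) + r*(8*w^2 + 41*w + 5) + 8*w^3 - 87*w^2 + 133*w + 18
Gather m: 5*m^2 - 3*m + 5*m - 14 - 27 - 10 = 5*m^2 + 2*m - 51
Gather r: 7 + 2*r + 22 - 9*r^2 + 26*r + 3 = -9*r^2 + 28*r + 32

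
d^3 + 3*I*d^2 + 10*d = d*(d - 2*I)*(d + 5*I)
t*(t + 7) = t^2 + 7*t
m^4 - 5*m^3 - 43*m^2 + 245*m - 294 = (m - 7)*(m - 3)*(m - 2)*(m + 7)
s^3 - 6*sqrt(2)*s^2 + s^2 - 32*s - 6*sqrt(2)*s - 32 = (s + 1)*(s - 8*sqrt(2))*(s + 2*sqrt(2))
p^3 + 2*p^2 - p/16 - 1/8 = (p - 1/4)*(p + 1/4)*(p + 2)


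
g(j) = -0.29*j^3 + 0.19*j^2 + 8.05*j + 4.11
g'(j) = -0.87*j^2 + 0.38*j + 8.05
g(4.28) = 19.31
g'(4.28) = -6.26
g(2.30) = 20.10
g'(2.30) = 4.32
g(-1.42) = -6.11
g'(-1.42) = 5.76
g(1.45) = 15.30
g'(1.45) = 6.77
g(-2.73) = -10.55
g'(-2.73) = 0.53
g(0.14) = 5.24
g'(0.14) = 8.09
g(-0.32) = 1.56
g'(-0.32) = 7.84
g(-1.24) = -5.03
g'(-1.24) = 6.24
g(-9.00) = 158.46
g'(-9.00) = -65.84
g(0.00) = 4.11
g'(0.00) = 8.05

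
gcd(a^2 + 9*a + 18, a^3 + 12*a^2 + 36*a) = a + 6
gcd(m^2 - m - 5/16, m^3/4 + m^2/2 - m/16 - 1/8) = 1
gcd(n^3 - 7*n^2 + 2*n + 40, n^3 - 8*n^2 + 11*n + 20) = n^2 - 9*n + 20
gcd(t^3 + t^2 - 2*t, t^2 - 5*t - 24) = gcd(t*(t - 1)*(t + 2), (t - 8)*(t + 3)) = 1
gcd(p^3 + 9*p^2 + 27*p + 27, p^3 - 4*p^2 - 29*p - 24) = p + 3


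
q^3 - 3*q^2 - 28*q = q*(q - 7)*(q + 4)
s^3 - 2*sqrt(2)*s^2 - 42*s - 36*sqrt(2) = (s - 6*sqrt(2))*(s + sqrt(2))*(s + 3*sqrt(2))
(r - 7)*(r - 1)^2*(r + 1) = r^4 - 8*r^3 + 6*r^2 + 8*r - 7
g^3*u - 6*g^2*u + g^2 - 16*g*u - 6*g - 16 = (g - 8)*(g + 2)*(g*u + 1)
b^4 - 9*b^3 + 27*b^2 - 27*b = b*(b - 3)^3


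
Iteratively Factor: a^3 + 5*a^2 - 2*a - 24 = (a - 2)*(a^2 + 7*a + 12) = (a - 2)*(a + 4)*(a + 3)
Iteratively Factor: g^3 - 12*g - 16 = (g + 2)*(g^2 - 2*g - 8) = (g - 4)*(g + 2)*(g + 2)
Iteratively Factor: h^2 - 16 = (h - 4)*(h + 4)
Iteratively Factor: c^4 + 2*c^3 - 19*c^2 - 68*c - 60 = (c - 5)*(c^3 + 7*c^2 + 16*c + 12) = (c - 5)*(c + 2)*(c^2 + 5*c + 6) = (c - 5)*(c + 2)^2*(c + 3)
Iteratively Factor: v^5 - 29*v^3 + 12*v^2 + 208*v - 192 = (v - 3)*(v^4 + 3*v^3 - 20*v^2 - 48*v + 64) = (v - 3)*(v - 1)*(v^3 + 4*v^2 - 16*v - 64) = (v - 4)*(v - 3)*(v - 1)*(v^2 + 8*v + 16) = (v - 4)*(v - 3)*(v - 1)*(v + 4)*(v + 4)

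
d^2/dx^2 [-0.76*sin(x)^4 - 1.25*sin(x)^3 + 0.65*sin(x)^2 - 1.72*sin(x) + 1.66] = 12.16*sin(x)^4 + 11.25*sin(x)^3 - 11.72*sin(x)^2 - 5.78*sin(x) + 1.3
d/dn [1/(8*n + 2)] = -2/(4*n + 1)^2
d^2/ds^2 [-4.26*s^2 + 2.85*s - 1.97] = -8.52000000000000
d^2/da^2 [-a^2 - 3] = -2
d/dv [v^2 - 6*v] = 2*v - 6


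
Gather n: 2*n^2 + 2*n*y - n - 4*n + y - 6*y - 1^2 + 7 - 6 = 2*n^2 + n*(2*y - 5) - 5*y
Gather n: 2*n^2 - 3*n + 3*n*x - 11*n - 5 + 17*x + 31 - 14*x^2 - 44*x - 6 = 2*n^2 + n*(3*x - 14) - 14*x^2 - 27*x + 20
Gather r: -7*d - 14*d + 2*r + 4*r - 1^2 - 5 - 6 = -21*d + 6*r - 12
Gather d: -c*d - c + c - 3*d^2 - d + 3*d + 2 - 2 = -3*d^2 + d*(2 - c)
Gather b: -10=-10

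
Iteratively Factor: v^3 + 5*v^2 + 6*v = (v)*(v^2 + 5*v + 6) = v*(v + 2)*(v + 3)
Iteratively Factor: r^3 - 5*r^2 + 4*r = (r - 1)*(r^2 - 4*r) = (r - 4)*(r - 1)*(r)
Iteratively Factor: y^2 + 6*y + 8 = (y + 4)*(y + 2)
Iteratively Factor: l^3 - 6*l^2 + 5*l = (l - 5)*(l^2 - l) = (l - 5)*(l - 1)*(l)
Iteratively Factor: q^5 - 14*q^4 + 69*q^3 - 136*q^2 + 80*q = (q - 4)*(q^4 - 10*q^3 + 29*q^2 - 20*q) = (q - 4)^2*(q^3 - 6*q^2 + 5*q) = (q - 5)*(q - 4)^2*(q^2 - q) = (q - 5)*(q - 4)^2*(q - 1)*(q)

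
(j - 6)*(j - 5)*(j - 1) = j^3 - 12*j^2 + 41*j - 30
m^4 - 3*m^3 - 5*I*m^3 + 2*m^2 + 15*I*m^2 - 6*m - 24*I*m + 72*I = (m - 3)*(m - 4*I)*(m - 3*I)*(m + 2*I)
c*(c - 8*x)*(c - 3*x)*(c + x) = c^4 - 10*c^3*x + 13*c^2*x^2 + 24*c*x^3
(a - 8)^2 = a^2 - 16*a + 64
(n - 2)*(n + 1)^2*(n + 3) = n^4 + 3*n^3 - 3*n^2 - 11*n - 6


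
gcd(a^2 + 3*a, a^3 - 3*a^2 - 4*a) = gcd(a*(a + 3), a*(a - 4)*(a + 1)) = a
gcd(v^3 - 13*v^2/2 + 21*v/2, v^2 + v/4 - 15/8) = 1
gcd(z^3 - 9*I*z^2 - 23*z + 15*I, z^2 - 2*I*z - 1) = z - I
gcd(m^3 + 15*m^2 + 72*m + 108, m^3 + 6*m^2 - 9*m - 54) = m^2 + 9*m + 18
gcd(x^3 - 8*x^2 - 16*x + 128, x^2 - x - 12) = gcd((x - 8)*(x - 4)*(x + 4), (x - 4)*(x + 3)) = x - 4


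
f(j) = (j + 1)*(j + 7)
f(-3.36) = -8.59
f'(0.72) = 9.44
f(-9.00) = 16.00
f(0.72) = 13.28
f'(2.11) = 12.22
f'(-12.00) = -16.00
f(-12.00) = 55.00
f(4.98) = 71.64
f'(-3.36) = 1.28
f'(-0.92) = 6.16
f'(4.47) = 16.94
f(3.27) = 43.85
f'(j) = 2*j + 8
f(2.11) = 28.33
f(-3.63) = -8.86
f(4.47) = 62.74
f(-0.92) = 0.49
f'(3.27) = 14.54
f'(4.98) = 17.96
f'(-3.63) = 0.74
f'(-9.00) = -10.00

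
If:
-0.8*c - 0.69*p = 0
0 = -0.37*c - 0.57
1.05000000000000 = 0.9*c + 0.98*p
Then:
No Solution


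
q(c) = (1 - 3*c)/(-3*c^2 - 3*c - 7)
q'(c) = (1 - 3*c)*(6*c + 3)/(-3*c^2 - 3*c - 7)^2 - 3/(-3*c^2 - 3*c - 7) = 3*(-3*c^2 + 2*c + 8)/(9*c^4 + 18*c^3 + 51*c^2 + 42*c + 49)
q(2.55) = 0.19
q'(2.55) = -0.02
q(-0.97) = -0.57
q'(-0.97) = 0.20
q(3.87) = 0.17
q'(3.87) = -0.02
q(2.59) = 0.19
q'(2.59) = -0.02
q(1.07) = 0.16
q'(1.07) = 0.11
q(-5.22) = -0.23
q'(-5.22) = -0.05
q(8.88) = 0.09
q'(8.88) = -0.01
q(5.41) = 0.14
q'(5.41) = -0.02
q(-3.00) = -0.40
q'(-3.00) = -0.12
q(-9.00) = -0.13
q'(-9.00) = -0.02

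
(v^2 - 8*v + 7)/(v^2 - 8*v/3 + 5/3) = 3*(v - 7)/(3*v - 5)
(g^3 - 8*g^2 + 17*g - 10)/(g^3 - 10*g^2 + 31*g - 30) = (g - 1)/(g - 3)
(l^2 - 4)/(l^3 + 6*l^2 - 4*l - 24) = 1/(l + 6)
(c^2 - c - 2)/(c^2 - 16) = (c^2 - c - 2)/(c^2 - 16)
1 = 1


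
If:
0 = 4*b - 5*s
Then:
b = 5*s/4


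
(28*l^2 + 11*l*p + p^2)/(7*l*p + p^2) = (4*l + p)/p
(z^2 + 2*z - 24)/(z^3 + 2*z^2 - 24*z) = 1/z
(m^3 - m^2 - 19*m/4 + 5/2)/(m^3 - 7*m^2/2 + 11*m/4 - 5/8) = 2*(m + 2)/(2*m - 1)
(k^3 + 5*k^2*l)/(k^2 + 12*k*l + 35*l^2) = k^2/(k + 7*l)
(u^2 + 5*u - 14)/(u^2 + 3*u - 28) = (u - 2)/(u - 4)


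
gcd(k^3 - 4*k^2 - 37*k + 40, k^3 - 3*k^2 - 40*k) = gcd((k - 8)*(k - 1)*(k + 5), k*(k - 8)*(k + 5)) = k^2 - 3*k - 40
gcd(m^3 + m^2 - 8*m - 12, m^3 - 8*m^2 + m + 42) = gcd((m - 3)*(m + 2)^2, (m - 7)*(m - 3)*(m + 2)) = m^2 - m - 6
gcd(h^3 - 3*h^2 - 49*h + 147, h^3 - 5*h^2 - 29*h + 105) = h^2 - 10*h + 21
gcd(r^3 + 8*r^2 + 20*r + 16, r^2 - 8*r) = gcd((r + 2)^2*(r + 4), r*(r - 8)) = 1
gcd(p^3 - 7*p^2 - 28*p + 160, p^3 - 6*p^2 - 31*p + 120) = p^2 - 3*p - 40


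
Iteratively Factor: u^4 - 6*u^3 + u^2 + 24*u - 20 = (u - 1)*(u^3 - 5*u^2 - 4*u + 20) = (u - 1)*(u + 2)*(u^2 - 7*u + 10) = (u - 2)*(u - 1)*(u + 2)*(u - 5)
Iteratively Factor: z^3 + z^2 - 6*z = (z - 2)*(z^2 + 3*z) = (z - 2)*(z + 3)*(z)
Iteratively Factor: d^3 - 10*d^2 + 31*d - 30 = (d - 5)*(d^2 - 5*d + 6) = (d - 5)*(d - 3)*(d - 2)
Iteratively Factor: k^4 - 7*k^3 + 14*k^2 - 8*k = (k - 1)*(k^3 - 6*k^2 + 8*k) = (k - 4)*(k - 1)*(k^2 - 2*k) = k*(k - 4)*(k - 1)*(k - 2)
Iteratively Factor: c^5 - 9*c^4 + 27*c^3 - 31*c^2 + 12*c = (c - 1)*(c^4 - 8*c^3 + 19*c^2 - 12*c) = (c - 4)*(c - 1)*(c^3 - 4*c^2 + 3*c) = (c - 4)*(c - 1)^2*(c^2 - 3*c) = c*(c - 4)*(c - 1)^2*(c - 3)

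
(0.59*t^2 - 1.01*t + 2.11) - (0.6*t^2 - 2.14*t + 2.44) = -0.01*t^2 + 1.13*t - 0.33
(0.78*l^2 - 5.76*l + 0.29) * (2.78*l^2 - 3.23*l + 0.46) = 2.1684*l^4 - 18.5322*l^3 + 19.7698*l^2 - 3.5863*l + 0.1334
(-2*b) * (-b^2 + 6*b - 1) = 2*b^3 - 12*b^2 + 2*b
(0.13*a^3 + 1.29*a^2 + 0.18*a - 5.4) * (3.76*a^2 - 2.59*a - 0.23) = 0.4888*a^5 + 4.5137*a^4 - 2.6942*a^3 - 21.0669*a^2 + 13.9446*a + 1.242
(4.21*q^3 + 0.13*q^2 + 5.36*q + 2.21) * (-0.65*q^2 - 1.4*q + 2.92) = -2.7365*q^5 - 5.9785*q^4 + 8.6272*q^3 - 8.5609*q^2 + 12.5572*q + 6.4532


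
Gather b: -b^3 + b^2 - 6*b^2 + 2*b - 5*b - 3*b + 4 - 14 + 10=-b^3 - 5*b^2 - 6*b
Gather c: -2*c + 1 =1 - 2*c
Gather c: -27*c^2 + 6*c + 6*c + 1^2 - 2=-27*c^2 + 12*c - 1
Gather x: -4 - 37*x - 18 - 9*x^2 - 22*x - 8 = -9*x^2 - 59*x - 30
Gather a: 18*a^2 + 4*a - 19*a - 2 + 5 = 18*a^2 - 15*a + 3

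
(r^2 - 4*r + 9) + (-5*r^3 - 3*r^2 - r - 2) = -5*r^3 - 2*r^2 - 5*r + 7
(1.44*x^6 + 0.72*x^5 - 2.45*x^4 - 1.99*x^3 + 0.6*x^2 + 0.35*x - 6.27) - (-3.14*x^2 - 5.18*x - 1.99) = 1.44*x^6 + 0.72*x^5 - 2.45*x^4 - 1.99*x^3 + 3.74*x^2 + 5.53*x - 4.28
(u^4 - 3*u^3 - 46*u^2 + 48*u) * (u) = u^5 - 3*u^4 - 46*u^3 + 48*u^2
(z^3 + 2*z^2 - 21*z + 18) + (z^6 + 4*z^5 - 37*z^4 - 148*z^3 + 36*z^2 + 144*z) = z^6 + 4*z^5 - 37*z^4 - 147*z^3 + 38*z^2 + 123*z + 18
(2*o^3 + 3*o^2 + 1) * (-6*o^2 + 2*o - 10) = -12*o^5 - 14*o^4 - 14*o^3 - 36*o^2 + 2*o - 10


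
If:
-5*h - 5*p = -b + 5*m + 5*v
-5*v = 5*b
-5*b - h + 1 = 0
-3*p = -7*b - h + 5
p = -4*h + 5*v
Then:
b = 8/43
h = 3/43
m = 293/215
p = -52/43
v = -8/43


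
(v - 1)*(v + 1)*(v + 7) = v^3 + 7*v^2 - v - 7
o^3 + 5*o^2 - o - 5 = (o - 1)*(o + 1)*(o + 5)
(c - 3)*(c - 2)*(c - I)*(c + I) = c^4 - 5*c^3 + 7*c^2 - 5*c + 6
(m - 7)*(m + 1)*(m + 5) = m^3 - m^2 - 37*m - 35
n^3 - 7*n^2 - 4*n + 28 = (n - 7)*(n - 2)*(n + 2)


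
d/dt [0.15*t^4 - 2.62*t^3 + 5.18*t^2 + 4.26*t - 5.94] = 0.6*t^3 - 7.86*t^2 + 10.36*t + 4.26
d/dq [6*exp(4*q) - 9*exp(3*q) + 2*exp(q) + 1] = (24*exp(3*q) - 27*exp(2*q) + 2)*exp(q)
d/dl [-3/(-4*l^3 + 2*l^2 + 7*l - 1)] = 3*(-12*l^2 + 4*l + 7)/(4*l^3 - 2*l^2 - 7*l + 1)^2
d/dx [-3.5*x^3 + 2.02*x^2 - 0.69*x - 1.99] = -10.5*x^2 + 4.04*x - 0.69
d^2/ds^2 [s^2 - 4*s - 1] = 2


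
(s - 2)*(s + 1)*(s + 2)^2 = s^4 + 3*s^3 - 2*s^2 - 12*s - 8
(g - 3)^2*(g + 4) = g^3 - 2*g^2 - 15*g + 36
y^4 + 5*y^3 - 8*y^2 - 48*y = y*(y - 3)*(y + 4)^2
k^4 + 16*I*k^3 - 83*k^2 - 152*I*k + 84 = (k + I)*(k + 2*I)*(k + 6*I)*(k + 7*I)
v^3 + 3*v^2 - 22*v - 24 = (v - 4)*(v + 1)*(v + 6)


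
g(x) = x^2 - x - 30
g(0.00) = -30.00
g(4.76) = -12.10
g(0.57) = -30.25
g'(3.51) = 6.02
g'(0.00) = -1.00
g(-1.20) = -27.36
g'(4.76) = 8.52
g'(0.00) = -1.00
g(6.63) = 7.33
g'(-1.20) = -3.40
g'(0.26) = -0.48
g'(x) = 2*x - 1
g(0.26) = -30.19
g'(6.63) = 12.26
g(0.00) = -30.00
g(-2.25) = -22.69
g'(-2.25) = -5.50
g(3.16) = -23.17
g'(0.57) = 0.14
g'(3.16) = 5.32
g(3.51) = -21.19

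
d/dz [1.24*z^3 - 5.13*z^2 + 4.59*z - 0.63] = 3.72*z^2 - 10.26*z + 4.59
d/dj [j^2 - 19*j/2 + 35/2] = 2*j - 19/2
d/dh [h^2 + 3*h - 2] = 2*h + 3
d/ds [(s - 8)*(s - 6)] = 2*s - 14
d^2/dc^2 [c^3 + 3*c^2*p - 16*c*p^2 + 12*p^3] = 6*c + 6*p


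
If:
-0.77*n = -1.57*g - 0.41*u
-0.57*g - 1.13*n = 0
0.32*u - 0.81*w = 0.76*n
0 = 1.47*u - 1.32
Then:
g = -0.19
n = 0.09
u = 0.90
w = 0.27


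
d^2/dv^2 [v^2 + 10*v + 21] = 2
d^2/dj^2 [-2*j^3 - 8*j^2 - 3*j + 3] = -12*j - 16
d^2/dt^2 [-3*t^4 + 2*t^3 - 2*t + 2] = 12*t*(1 - 3*t)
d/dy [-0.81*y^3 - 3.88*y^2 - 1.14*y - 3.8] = -2.43*y^2 - 7.76*y - 1.14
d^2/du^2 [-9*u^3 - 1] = -54*u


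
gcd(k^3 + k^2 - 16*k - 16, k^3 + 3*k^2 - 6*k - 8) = k^2 + 5*k + 4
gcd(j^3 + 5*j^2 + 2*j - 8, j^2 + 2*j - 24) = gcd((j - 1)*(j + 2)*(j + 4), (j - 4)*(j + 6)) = 1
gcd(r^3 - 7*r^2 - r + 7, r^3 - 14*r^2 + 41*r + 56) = r^2 - 6*r - 7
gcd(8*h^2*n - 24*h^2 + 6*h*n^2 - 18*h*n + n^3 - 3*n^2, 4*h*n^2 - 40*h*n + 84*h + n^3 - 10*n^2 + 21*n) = 4*h*n - 12*h + n^2 - 3*n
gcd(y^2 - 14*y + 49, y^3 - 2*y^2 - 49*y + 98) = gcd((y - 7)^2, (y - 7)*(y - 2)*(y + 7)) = y - 7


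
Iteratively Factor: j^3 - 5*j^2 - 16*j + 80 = (j - 5)*(j^2 - 16) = (j - 5)*(j - 4)*(j + 4)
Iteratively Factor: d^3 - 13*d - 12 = (d + 1)*(d^2 - d - 12) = (d - 4)*(d + 1)*(d + 3)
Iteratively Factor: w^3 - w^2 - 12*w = (w)*(w^2 - w - 12) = w*(w - 4)*(w + 3)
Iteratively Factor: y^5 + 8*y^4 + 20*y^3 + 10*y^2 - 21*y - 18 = (y + 1)*(y^4 + 7*y^3 + 13*y^2 - 3*y - 18) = (y - 1)*(y + 1)*(y^3 + 8*y^2 + 21*y + 18) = (y - 1)*(y + 1)*(y + 3)*(y^2 + 5*y + 6) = (y - 1)*(y + 1)*(y + 3)^2*(y + 2)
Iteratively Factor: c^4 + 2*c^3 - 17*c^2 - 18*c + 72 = (c - 3)*(c^3 + 5*c^2 - 2*c - 24) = (c - 3)*(c + 4)*(c^2 + c - 6) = (c - 3)*(c - 2)*(c + 4)*(c + 3)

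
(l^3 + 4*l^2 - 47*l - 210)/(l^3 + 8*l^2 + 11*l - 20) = (l^2 - l - 42)/(l^2 + 3*l - 4)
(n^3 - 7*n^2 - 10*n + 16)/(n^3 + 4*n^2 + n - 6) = (n - 8)/(n + 3)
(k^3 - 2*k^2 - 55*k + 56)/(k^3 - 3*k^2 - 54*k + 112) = (k - 1)/(k - 2)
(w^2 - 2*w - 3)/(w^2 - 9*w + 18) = (w + 1)/(w - 6)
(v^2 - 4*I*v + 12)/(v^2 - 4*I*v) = (v^2 - 4*I*v + 12)/(v*(v - 4*I))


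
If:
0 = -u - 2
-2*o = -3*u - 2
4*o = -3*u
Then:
No Solution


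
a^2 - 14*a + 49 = (a - 7)^2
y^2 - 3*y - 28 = (y - 7)*(y + 4)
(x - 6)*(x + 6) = x^2 - 36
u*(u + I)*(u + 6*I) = u^3 + 7*I*u^2 - 6*u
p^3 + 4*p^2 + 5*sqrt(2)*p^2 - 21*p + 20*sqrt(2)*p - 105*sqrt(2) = (p - 3)*(p + 7)*(p + 5*sqrt(2))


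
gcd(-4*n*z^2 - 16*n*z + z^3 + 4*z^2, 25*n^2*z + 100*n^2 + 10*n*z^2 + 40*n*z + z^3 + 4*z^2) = z + 4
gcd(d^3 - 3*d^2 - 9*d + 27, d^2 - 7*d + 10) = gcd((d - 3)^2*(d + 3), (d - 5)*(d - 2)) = 1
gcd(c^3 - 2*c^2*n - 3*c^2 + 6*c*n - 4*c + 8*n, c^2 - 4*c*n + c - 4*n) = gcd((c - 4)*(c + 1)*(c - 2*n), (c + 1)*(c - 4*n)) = c + 1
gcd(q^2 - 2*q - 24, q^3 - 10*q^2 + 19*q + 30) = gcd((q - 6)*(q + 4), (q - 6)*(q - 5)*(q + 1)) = q - 6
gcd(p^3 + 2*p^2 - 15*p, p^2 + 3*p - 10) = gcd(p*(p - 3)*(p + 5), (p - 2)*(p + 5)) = p + 5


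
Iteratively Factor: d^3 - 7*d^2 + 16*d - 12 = (d - 2)*(d^2 - 5*d + 6) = (d - 3)*(d - 2)*(d - 2)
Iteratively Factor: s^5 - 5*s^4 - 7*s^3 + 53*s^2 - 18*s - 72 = (s + 3)*(s^4 - 8*s^3 + 17*s^2 + 2*s - 24) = (s - 2)*(s + 3)*(s^3 - 6*s^2 + 5*s + 12) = (s - 3)*(s - 2)*(s + 3)*(s^2 - 3*s - 4) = (s - 3)*(s - 2)*(s + 1)*(s + 3)*(s - 4)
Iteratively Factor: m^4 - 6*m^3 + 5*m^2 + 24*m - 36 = (m - 3)*(m^3 - 3*m^2 - 4*m + 12) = (m - 3)*(m - 2)*(m^2 - m - 6) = (m - 3)^2*(m - 2)*(m + 2)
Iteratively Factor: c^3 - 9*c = (c + 3)*(c^2 - 3*c) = (c - 3)*(c + 3)*(c)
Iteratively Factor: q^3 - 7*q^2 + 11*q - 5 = (q - 1)*(q^2 - 6*q + 5) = (q - 1)^2*(q - 5)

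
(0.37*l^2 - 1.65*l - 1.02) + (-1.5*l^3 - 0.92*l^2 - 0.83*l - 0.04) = -1.5*l^3 - 0.55*l^2 - 2.48*l - 1.06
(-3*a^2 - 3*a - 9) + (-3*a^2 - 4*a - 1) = -6*a^2 - 7*a - 10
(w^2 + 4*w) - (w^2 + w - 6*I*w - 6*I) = 3*w + 6*I*w + 6*I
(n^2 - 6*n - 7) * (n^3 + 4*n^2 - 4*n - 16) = n^5 - 2*n^4 - 35*n^3 - 20*n^2 + 124*n + 112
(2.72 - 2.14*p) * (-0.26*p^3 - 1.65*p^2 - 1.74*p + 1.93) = 0.5564*p^4 + 2.8238*p^3 - 0.7644*p^2 - 8.863*p + 5.2496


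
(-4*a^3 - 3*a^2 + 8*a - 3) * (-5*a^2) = 20*a^5 + 15*a^4 - 40*a^3 + 15*a^2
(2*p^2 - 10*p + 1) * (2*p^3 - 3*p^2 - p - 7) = 4*p^5 - 26*p^4 + 30*p^3 - 7*p^2 + 69*p - 7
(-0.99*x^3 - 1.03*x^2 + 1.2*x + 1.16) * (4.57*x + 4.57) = -4.5243*x^4 - 9.2314*x^3 + 0.776899999999999*x^2 + 10.7852*x + 5.3012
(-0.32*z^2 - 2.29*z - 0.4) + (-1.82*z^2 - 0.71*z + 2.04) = -2.14*z^2 - 3.0*z + 1.64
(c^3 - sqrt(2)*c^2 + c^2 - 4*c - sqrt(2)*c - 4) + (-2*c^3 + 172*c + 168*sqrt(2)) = -c^3 - sqrt(2)*c^2 + c^2 - sqrt(2)*c + 168*c - 4 + 168*sqrt(2)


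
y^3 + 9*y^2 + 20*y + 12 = (y + 1)*(y + 2)*(y + 6)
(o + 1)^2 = o^2 + 2*o + 1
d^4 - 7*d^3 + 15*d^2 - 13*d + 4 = (d - 4)*(d - 1)^3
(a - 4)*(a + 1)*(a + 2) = a^3 - a^2 - 10*a - 8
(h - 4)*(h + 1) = h^2 - 3*h - 4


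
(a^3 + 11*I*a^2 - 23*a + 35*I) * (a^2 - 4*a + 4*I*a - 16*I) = a^5 - 4*a^4 + 15*I*a^4 - 67*a^3 - 60*I*a^3 + 268*a^2 - 57*I*a^2 - 140*a + 228*I*a + 560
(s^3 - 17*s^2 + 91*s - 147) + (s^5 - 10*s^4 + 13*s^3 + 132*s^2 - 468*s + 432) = s^5 - 10*s^4 + 14*s^3 + 115*s^2 - 377*s + 285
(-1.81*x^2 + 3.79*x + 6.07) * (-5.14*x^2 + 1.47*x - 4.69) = 9.3034*x^4 - 22.1413*x^3 - 17.1396*x^2 - 8.8522*x - 28.4683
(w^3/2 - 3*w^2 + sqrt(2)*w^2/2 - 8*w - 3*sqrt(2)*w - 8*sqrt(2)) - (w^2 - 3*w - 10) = w^3/2 - 4*w^2 + sqrt(2)*w^2/2 - 5*w - 3*sqrt(2)*w - 8*sqrt(2) + 10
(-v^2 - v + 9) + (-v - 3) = -v^2 - 2*v + 6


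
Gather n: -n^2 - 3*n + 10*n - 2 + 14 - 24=-n^2 + 7*n - 12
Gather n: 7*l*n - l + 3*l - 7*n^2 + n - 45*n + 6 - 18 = 2*l - 7*n^2 + n*(7*l - 44) - 12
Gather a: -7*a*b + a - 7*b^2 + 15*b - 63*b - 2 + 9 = a*(1 - 7*b) - 7*b^2 - 48*b + 7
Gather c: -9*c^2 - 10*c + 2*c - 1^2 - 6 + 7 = -9*c^2 - 8*c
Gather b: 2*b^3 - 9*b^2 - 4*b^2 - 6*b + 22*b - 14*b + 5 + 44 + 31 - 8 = 2*b^3 - 13*b^2 + 2*b + 72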